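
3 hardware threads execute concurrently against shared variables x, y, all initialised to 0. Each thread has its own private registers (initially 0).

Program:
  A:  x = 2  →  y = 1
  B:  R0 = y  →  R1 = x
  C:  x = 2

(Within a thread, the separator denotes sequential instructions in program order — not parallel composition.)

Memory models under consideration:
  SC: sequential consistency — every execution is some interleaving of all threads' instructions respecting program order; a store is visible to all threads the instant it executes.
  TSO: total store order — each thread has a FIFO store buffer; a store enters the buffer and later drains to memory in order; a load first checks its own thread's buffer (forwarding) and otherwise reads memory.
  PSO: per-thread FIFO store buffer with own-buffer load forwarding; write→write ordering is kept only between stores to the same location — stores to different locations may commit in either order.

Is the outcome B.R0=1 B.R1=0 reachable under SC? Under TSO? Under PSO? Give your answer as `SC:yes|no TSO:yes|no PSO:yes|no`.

SC:no TSO:no PSO:yes

outcome vector order: (B.R0,B.R1)
under SC → 0/0, 0/2, 1/2
under TSO → 0/0, 0/2, 1/2
under PSO → 0/0, 0/2, 1/0, 1/2
target 1/0 ∈ {PSO}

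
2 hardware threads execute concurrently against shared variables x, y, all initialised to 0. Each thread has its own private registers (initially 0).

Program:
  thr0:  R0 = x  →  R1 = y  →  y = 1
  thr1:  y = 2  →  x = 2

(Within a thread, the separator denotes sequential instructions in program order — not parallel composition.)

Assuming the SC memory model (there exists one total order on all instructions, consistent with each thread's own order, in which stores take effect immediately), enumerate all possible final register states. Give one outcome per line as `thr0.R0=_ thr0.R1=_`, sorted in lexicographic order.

thr0.R0=0 thr0.R1=0
thr0.R0=0 thr0.R1=2
thr0.R0=2 thr0.R1=2

outcome vector order: (thr0.R0,thr0.R1)
|SC outcomes| = 3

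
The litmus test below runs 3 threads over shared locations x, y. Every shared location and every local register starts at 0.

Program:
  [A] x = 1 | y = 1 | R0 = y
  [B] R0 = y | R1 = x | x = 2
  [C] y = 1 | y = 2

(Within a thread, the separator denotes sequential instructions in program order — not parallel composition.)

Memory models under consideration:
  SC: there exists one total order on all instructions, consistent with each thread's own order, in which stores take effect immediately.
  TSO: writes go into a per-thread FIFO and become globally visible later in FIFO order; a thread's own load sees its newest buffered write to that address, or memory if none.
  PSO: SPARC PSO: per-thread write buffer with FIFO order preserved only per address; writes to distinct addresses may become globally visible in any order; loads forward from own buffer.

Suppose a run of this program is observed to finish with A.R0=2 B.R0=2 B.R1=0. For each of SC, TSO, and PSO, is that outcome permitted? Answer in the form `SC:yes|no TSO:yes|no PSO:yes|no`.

SC:no TSO:no PSO:yes

outcome vector order: (A.R0,B.R0,B.R1)
[SC] allowed = {100, 101, 110, 111, 120, 121, 200, 201, 210, 211, 221}
[TSO] allowed = {100, 101, 110, 111, 120, 121, 200, 201, 210, 211, 221}
[PSO] allowed = {100, 101, 110, 111, 120, 121, 200, 201, 210, 211, 220, 221}
target 220 ∈ {PSO}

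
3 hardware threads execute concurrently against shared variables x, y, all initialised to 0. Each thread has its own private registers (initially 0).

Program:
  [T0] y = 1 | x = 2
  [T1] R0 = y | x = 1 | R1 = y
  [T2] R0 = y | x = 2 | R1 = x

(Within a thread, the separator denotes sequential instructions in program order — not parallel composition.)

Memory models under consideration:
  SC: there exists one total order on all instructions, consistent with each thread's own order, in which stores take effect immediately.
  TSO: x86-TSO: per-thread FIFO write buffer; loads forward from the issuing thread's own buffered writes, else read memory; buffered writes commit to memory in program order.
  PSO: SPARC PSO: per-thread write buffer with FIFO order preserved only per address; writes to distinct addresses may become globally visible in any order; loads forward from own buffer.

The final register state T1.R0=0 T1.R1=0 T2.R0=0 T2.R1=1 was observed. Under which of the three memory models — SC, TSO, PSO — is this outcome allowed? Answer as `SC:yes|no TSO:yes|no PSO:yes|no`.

outcome vector order: (T1.R0,T1.R1,T2.R0,T2.R1)
SC: 11 outcomes — {(0,0,0,1), (0,0,0,2), (0,0,1,2), (0,1,0,1), (0,1,0,2), (0,1,1,1), (0,1,1,2), (1,1,0,1), (1,1,0,2), (1,1,1,1), (1,1,1,2)}
TSO: 12 outcomes — {(0,0,0,1), (0,0,0,2), (0,0,1,1), (0,0,1,2), (0,1,0,1), (0,1,0,2), (0,1,1,1), (0,1,1,2), (1,1,0,1), (1,1,0,2), (1,1,1,1), (1,1,1,2)}
PSO: 12 outcomes — {(0,0,0,1), (0,0,0,2), (0,0,1,1), (0,0,1,2), (0,1,0,1), (0,1,0,2), (0,1,1,1), (0,1,1,2), (1,1,0,1), (1,1,0,2), (1,1,1,1), (1,1,1,2)}
target (0,0,0,1) ∈ {SC,TSO,PSO}

SC:yes TSO:yes PSO:yes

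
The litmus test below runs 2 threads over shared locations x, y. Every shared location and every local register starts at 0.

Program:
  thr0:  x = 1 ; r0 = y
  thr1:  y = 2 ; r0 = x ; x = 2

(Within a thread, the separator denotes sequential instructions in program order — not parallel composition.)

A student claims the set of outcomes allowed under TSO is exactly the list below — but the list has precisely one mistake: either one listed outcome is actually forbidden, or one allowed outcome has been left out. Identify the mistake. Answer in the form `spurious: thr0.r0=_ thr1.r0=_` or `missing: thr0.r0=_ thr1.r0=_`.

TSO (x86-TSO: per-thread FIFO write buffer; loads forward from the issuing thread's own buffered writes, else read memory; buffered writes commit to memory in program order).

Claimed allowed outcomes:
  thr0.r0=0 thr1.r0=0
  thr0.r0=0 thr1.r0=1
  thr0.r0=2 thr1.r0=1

missing: thr0.r0=2 thr1.r0=0

outcome vector order: (thr0.r0,thr1.r0)
under TSO → (0,0), (0,1), (2,0), (2,1)
TSO∖claimed = {(2,0)}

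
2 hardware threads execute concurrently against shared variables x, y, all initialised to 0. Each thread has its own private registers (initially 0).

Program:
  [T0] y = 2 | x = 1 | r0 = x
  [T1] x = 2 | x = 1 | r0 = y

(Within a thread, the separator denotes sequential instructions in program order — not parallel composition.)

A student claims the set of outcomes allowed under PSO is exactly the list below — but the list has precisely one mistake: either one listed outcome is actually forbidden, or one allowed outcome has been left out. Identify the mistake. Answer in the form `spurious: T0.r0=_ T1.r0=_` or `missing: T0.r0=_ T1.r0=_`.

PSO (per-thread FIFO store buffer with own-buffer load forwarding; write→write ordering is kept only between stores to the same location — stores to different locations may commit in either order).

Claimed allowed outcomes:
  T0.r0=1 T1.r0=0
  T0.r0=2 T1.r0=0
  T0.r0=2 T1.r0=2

missing: T0.r0=1 T1.r0=2

outcome vector order: (T0.r0,T1.r0)
PSO: 4 outcomes — {(1,0) (1,2) (2,0) (2,2)}
PSO∖claimed = {(1,2)}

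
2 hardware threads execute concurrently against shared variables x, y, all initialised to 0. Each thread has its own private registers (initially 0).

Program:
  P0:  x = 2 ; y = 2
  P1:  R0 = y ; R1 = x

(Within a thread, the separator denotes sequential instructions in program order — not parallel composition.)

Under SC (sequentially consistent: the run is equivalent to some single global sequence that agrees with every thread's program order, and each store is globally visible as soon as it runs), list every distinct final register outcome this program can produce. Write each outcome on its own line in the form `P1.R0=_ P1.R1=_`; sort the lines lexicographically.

outcome vector order: (P1.R0,P1.R1)
|SC outcomes| = 3

P1.R0=0 P1.R1=0
P1.R0=0 P1.R1=2
P1.R0=2 P1.R1=2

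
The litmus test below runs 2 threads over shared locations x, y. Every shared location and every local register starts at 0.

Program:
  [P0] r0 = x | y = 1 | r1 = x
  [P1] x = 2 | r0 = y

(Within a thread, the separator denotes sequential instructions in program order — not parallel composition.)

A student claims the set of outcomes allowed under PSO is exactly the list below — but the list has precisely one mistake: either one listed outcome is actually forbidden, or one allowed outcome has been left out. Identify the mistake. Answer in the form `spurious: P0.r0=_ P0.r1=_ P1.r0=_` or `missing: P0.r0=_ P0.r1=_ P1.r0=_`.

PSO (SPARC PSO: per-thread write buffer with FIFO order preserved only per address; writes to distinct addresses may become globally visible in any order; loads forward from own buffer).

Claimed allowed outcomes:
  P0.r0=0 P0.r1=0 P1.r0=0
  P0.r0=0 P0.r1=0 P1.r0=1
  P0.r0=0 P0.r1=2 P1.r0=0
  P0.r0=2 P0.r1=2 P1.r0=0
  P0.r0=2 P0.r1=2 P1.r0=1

missing: P0.r0=0 P0.r1=2 P1.r0=1

outcome vector order: (P0.r0,P0.r1,P1.r0)
PSO (6): 000 001 020 021 220 221
PSO∖claimed = {021}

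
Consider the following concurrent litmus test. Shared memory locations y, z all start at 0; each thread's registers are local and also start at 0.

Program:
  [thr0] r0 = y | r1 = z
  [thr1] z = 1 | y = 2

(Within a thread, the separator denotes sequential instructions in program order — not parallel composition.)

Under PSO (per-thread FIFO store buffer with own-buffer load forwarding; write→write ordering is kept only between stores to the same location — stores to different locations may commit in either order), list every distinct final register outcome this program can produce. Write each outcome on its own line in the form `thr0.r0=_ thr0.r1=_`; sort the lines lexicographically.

thr0.r0=0 thr0.r1=0
thr0.r0=0 thr0.r1=1
thr0.r0=2 thr0.r1=0
thr0.r0=2 thr0.r1=1

outcome vector order: (thr0.r0,thr0.r1)
|PSO outcomes| = 4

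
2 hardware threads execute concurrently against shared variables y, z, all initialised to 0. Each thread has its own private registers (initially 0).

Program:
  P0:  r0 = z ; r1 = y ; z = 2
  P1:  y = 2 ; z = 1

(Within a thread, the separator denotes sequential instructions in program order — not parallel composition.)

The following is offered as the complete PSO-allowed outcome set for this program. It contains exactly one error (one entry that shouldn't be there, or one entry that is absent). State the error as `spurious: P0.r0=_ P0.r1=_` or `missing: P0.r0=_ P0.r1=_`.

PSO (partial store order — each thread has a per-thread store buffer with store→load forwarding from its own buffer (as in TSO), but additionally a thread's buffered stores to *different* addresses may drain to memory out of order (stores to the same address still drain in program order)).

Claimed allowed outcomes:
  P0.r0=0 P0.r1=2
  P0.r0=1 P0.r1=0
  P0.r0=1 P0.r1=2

missing: P0.r0=0 P0.r1=0

outcome vector order: (P0.r0,P0.r1)
PSO: 4 outcomes — {<0 0>; <0 2>; <1 0>; <1 2>}
PSO∖claimed = {<0 0>}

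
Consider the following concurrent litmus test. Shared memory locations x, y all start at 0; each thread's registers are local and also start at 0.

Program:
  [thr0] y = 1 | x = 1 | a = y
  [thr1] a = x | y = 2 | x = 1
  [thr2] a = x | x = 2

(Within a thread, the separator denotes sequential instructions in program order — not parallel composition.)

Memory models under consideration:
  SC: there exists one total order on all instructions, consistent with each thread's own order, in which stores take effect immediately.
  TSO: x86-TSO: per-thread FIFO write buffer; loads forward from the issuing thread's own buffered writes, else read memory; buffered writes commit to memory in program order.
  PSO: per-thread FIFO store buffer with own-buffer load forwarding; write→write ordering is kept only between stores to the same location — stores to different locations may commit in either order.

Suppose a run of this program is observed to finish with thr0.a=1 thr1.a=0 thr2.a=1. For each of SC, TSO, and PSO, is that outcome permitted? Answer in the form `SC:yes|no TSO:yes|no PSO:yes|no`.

SC:yes TSO:yes PSO:yes

outcome vector order: (thr0.a,thr1.a,thr2.a)
[SC] allowed = {1/0/0, 1/0/1, 1/1/0, 1/1/1, 1/2/0, 1/2/1, 2/0/0, 2/0/1, 2/1/0, 2/1/1, 2/2/0, 2/2/1}
[TSO] allowed = {1/0/0, 1/0/1, 1/1/0, 1/1/1, 1/2/0, 1/2/1, 2/0/0, 2/0/1, 2/1/0, 2/1/1, 2/2/0, 2/2/1}
[PSO] allowed = {1/0/0, 1/0/1, 1/1/0, 1/1/1, 1/2/0, 1/2/1, 2/0/0, 2/0/1, 2/1/0, 2/1/1, 2/2/0, 2/2/1}
target 1/0/1 ∈ {SC,TSO,PSO}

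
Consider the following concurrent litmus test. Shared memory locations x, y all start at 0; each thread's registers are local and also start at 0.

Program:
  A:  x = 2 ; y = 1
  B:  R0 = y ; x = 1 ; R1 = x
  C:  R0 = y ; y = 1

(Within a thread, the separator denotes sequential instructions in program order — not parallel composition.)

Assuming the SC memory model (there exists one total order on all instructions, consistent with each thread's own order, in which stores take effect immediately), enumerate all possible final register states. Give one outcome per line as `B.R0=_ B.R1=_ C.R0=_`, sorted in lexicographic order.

outcome vector order: (B.R0,B.R1,C.R0)
|SC outcomes| = 7

B.R0=0 B.R1=1 C.R0=0
B.R0=0 B.R1=1 C.R0=1
B.R0=0 B.R1=2 C.R0=0
B.R0=0 B.R1=2 C.R0=1
B.R0=1 B.R1=1 C.R0=0
B.R0=1 B.R1=1 C.R0=1
B.R0=1 B.R1=2 C.R0=0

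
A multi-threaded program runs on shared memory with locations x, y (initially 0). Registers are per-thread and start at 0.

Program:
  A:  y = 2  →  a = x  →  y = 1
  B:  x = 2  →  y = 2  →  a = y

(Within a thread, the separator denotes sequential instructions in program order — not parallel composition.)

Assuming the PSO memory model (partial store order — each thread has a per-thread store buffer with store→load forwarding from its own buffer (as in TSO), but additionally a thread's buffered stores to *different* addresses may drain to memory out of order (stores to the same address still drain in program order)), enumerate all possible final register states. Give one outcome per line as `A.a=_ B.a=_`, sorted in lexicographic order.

A.a=0 B.a=1
A.a=0 B.a=2
A.a=2 B.a=1
A.a=2 B.a=2

outcome vector order: (A.a,B.a)
|PSO outcomes| = 4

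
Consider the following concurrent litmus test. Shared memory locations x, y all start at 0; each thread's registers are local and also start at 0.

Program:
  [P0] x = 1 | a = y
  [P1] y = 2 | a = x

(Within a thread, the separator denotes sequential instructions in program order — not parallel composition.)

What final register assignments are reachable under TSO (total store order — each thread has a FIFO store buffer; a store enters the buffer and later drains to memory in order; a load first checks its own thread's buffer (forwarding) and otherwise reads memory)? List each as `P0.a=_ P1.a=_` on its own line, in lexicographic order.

outcome vector order: (P0.a,P1.a)
|TSO outcomes| = 4

P0.a=0 P1.a=0
P0.a=0 P1.a=1
P0.a=2 P1.a=0
P0.a=2 P1.a=1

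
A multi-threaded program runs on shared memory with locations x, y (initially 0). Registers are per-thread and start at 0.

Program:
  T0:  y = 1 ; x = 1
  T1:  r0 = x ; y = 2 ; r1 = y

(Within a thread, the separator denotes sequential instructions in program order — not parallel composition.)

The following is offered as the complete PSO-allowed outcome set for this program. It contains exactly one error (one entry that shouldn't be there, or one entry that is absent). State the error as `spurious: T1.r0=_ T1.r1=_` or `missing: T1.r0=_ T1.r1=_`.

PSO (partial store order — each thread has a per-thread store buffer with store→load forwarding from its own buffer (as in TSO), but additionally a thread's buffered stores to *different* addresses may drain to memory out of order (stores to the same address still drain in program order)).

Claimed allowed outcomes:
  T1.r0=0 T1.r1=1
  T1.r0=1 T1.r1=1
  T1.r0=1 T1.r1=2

outcome vector order: (T1.r0,T1.r1)
PSO: 4 outcomes — {(0,1) (0,2) (1,1) (1,2)}
PSO∖claimed = {(0,2)}

missing: T1.r0=0 T1.r1=2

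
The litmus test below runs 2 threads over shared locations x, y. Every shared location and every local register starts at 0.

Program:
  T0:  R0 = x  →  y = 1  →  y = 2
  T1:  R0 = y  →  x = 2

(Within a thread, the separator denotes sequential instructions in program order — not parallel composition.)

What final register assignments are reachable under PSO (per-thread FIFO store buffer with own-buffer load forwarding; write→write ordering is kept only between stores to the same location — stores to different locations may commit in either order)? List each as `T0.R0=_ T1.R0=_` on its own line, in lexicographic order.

outcome vector order: (T0.R0,T1.R0)
|PSO outcomes| = 4

T0.R0=0 T1.R0=0
T0.R0=0 T1.R0=1
T0.R0=0 T1.R0=2
T0.R0=2 T1.R0=0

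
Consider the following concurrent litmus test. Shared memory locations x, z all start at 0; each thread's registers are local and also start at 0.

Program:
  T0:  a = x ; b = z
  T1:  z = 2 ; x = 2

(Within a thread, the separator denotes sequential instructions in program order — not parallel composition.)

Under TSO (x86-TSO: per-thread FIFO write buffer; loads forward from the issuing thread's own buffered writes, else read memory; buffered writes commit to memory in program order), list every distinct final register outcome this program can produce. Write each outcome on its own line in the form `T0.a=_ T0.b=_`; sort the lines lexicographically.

T0.a=0 T0.b=0
T0.a=0 T0.b=2
T0.a=2 T0.b=2

outcome vector order: (T0.a,T0.b)
|TSO outcomes| = 3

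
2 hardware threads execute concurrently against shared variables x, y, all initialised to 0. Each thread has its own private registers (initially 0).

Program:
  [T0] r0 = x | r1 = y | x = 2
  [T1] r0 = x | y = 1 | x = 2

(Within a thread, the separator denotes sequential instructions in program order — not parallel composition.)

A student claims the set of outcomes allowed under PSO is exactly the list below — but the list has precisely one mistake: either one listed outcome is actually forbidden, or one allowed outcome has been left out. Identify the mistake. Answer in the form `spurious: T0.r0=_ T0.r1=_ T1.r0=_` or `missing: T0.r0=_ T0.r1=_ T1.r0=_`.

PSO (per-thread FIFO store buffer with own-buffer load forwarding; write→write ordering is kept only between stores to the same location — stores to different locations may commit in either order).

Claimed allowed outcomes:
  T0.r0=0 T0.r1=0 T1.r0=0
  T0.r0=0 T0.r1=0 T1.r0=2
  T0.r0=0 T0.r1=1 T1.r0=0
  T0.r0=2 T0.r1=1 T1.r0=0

outcome vector order: (T0.r0,T0.r1,T1.r0)
PSO: 5 outcomes — {<0 0 0>; <0 0 2>; <0 1 0>; <2 0 0>; <2 1 0>}
PSO∖claimed = {<2 0 0>}

missing: T0.r0=2 T0.r1=0 T1.r0=0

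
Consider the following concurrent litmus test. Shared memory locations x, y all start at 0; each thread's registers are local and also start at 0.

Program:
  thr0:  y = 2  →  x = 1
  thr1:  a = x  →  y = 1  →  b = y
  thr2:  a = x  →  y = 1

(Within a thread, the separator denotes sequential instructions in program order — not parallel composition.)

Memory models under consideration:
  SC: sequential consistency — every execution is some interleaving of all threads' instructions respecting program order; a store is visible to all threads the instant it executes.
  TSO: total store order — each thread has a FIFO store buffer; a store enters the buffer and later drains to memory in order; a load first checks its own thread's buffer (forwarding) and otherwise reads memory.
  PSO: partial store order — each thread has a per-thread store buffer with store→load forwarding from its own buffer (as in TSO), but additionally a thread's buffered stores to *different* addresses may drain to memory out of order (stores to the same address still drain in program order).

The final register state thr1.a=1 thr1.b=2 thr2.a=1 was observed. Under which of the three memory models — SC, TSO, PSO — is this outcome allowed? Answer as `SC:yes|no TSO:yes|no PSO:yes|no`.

SC:no TSO:no PSO:yes

outcome vector order: (thr1.a,thr1.b,thr2.a)
SC: 6 outcomes — {010; 011; 020; 021; 110; 111}
TSO: 6 outcomes — {010; 011; 020; 021; 110; 111}
PSO: 8 outcomes — {010; 011; 020; 021; 110; 111; 120; 121}
target 121 ∈ {PSO}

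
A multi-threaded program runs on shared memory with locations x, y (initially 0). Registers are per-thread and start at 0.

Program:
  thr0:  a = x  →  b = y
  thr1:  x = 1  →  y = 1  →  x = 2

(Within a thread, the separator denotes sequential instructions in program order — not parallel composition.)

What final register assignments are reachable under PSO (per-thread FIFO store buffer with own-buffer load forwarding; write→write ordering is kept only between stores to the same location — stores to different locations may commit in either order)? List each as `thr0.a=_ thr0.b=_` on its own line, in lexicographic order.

thr0.a=0 thr0.b=0
thr0.a=0 thr0.b=1
thr0.a=1 thr0.b=0
thr0.a=1 thr0.b=1
thr0.a=2 thr0.b=0
thr0.a=2 thr0.b=1

outcome vector order: (thr0.a,thr0.b)
|PSO outcomes| = 6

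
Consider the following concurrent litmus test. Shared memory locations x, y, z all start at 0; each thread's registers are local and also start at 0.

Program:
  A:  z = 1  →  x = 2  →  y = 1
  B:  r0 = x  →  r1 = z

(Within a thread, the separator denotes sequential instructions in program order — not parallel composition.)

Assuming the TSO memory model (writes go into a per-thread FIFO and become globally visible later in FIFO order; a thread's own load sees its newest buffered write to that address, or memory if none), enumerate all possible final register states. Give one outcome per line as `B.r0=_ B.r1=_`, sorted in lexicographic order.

B.r0=0 B.r1=0
B.r0=0 B.r1=1
B.r0=2 B.r1=1

outcome vector order: (B.r0,B.r1)
|TSO outcomes| = 3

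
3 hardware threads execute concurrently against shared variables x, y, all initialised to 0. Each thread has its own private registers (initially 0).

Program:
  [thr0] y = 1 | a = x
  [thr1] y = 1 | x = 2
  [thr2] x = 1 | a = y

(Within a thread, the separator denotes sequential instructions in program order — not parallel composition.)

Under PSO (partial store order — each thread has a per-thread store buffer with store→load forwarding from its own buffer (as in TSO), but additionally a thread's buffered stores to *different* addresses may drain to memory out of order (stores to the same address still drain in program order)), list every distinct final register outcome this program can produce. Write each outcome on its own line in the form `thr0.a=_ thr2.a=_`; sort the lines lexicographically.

thr0.a=0 thr2.a=0
thr0.a=0 thr2.a=1
thr0.a=1 thr2.a=0
thr0.a=1 thr2.a=1
thr0.a=2 thr2.a=0
thr0.a=2 thr2.a=1

outcome vector order: (thr0.a,thr2.a)
|PSO outcomes| = 6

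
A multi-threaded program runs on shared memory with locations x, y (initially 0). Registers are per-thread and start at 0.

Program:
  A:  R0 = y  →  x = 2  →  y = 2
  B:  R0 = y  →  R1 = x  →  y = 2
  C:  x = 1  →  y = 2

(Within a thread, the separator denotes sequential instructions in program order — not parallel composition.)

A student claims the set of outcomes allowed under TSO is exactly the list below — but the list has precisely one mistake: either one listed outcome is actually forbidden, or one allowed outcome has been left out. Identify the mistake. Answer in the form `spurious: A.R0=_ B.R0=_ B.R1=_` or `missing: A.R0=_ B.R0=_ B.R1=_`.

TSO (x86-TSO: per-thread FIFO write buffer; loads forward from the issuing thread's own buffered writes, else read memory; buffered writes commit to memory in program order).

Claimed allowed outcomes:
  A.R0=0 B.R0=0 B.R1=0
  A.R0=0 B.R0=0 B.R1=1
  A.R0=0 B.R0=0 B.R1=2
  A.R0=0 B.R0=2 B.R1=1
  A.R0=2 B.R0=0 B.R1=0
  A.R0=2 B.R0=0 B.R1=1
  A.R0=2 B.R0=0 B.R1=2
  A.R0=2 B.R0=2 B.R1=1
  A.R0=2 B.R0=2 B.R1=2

outcome vector order: (A.R0,B.R0,B.R1)
[TSO] allowed = {<0 0 0> <0 0 1> <0 0 2> <0 2 1> <0 2 2> <2 0 0> <2 0 1> <2 0 2> <2 2 1> <2 2 2>}
TSO∖claimed = {<0 2 2>}

missing: A.R0=0 B.R0=2 B.R1=2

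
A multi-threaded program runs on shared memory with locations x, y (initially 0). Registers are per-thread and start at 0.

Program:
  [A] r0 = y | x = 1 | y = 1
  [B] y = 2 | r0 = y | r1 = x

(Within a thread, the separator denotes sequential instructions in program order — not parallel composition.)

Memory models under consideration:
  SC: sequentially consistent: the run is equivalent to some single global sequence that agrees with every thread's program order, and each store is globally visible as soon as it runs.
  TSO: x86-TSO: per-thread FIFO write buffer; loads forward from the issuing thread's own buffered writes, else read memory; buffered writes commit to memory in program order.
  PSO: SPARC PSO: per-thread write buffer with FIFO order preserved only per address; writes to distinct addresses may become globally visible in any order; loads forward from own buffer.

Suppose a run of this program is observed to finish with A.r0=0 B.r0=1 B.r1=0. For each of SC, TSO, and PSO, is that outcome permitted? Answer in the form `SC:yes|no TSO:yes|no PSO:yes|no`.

outcome vector order: (A.r0,B.r0,B.r1)
SC: 6 outcomes — {(0,1,1), (0,2,0), (0,2,1), (2,1,1), (2,2,0), (2,2,1)}
TSO: 6 outcomes — {(0,1,1), (0,2,0), (0,2,1), (2,1,1), (2,2,0), (2,2,1)}
PSO: 8 outcomes — {(0,1,0), (0,1,1), (0,2,0), (0,2,1), (2,1,0), (2,1,1), (2,2,0), (2,2,1)}
target (0,1,0) ∈ {PSO}

SC:no TSO:no PSO:yes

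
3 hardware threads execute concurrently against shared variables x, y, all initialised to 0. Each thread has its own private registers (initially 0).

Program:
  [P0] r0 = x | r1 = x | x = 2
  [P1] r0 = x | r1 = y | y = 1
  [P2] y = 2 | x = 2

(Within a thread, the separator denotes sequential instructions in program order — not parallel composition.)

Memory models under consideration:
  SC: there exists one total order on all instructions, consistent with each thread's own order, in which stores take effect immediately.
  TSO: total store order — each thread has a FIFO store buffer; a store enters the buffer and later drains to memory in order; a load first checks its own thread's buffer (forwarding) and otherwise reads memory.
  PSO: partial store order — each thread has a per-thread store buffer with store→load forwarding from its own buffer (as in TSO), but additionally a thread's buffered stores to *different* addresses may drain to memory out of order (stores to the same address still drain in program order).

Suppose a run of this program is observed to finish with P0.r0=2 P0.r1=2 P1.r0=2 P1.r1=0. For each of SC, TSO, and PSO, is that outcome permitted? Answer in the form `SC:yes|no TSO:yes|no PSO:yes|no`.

outcome vector order: (P0.r0,P0.r1,P1.r0,P1.r1)
SC (10): <0 0 0 0>, <0 0 0 2>, <0 0 2 0>, <0 0 2 2>, <0 2 0 0>, <0 2 0 2>, <0 2 2 2>, <2 2 0 0>, <2 2 0 2>, <2 2 2 2>
TSO (10): <0 0 0 0>, <0 0 0 2>, <0 0 2 0>, <0 0 2 2>, <0 2 0 0>, <0 2 0 2>, <0 2 2 2>, <2 2 0 0>, <2 2 0 2>, <2 2 2 2>
PSO (12): <0 0 0 0>, <0 0 0 2>, <0 0 2 0>, <0 0 2 2>, <0 2 0 0>, <0 2 0 2>, <0 2 2 0>, <0 2 2 2>, <2 2 0 0>, <2 2 0 2>, <2 2 2 0>, <2 2 2 2>
target <2 2 2 0> ∈ {PSO}

SC:no TSO:no PSO:yes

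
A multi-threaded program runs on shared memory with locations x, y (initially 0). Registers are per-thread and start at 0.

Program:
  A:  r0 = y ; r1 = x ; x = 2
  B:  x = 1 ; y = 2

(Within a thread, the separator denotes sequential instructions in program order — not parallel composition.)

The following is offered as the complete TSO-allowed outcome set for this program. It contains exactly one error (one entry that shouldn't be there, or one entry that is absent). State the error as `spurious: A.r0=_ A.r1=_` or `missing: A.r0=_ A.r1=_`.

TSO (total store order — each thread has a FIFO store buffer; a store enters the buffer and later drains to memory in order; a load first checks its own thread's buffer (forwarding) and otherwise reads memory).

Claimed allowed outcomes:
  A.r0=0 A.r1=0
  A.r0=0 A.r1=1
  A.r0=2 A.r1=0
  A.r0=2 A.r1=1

spurious: A.r0=2 A.r1=0

outcome vector order: (A.r0,A.r1)
TSO (3): <0 0>; <0 1>; <2 1>
claimed∖TSO = {<2 0>}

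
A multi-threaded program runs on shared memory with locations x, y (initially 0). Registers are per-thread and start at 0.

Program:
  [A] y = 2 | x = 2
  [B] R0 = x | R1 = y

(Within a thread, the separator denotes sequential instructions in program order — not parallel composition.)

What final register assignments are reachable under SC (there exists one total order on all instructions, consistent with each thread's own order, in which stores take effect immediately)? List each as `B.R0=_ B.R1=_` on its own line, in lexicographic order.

outcome vector order: (B.R0,B.R1)
|SC outcomes| = 3

B.R0=0 B.R1=0
B.R0=0 B.R1=2
B.R0=2 B.R1=2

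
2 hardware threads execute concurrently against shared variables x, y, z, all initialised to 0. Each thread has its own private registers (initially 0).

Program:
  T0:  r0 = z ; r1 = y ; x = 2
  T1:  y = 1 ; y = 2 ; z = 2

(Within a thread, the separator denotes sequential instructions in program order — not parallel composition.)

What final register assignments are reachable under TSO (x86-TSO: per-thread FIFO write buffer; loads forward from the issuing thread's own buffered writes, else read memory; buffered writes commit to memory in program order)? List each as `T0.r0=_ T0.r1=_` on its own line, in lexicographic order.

outcome vector order: (T0.r0,T0.r1)
|TSO outcomes| = 4

T0.r0=0 T0.r1=0
T0.r0=0 T0.r1=1
T0.r0=0 T0.r1=2
T0.r0=2 T0.r1=2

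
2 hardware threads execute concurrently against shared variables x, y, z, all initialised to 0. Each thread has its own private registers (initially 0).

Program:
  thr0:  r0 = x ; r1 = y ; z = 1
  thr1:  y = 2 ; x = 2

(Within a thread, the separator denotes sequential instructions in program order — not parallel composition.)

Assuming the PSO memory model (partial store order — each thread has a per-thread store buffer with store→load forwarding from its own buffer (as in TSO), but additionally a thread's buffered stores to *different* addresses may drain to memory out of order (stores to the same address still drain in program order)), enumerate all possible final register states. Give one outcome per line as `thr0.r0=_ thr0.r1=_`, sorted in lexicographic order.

outcome vector order: (thr0.r0,thr0.r1)
|PSO outcomes| = 4

thr0.r0=0 thr0.r1=0
thr0.r0=0 thr0.r1=2
thr0.r0=2 thr0.r1=0
thr0.r0=2 thr0.r1=2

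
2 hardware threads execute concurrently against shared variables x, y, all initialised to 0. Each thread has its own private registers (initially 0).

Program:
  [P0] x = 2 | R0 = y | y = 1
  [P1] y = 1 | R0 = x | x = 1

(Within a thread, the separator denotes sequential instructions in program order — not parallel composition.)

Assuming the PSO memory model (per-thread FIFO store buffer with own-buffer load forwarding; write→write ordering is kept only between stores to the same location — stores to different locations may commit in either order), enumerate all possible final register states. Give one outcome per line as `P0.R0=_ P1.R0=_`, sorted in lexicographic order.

P0.R0=0 P1.R0=0
P0.R0=0 P1.R0=2
P0.R0=1 P1.R0=0
P0.R0=1 P1.R0=2

outcome vector order: (P0.R0,P1.R0)
|PSO outcomes| = 4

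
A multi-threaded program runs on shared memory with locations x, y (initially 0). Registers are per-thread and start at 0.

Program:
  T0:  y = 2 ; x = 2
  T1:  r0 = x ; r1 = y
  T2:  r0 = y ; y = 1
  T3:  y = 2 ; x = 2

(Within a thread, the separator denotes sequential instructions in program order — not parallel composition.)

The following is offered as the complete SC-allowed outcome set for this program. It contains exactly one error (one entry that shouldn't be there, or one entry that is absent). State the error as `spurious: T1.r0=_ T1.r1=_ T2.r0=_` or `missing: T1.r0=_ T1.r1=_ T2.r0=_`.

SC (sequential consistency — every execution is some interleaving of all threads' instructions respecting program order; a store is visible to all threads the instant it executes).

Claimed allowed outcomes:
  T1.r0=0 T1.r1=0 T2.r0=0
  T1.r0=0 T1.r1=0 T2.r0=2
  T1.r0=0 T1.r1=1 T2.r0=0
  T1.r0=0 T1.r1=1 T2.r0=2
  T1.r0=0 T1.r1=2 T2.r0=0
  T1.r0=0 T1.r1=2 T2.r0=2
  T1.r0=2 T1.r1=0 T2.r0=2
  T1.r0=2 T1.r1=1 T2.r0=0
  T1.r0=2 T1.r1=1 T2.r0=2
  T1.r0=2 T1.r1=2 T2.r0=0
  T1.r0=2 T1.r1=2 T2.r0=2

spurious: T1.r0=2 T1.r1=0 T2.r0=2

outcome vector order: (T1.r0,T1.r1,T2.r0)
[SC] allowed = {<0 0 0>, <0 0 2>, <0 1 0>, <0 1 2>, <0 2 0>, <0 2 2>, <2 1 0>, <2 1 2>, <2 2 0>, <2 2 2>}
claimed∖SC = {<2 0 2>}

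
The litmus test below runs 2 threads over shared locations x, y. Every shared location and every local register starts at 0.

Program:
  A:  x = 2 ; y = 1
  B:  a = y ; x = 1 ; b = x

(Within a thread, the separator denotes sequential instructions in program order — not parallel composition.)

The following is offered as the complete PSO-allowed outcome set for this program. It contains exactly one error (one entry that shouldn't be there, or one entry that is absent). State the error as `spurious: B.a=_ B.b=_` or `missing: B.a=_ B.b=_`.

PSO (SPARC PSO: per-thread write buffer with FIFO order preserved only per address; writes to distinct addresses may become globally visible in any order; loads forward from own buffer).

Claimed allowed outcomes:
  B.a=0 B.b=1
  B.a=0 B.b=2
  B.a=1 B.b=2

outcome vector order: (B.a,B.b)
PSO: 4 outcomes — {0/1 0/2 1/1 1/2}
PSO∖claimed = {1/1}

missing: B.a=1 B.b=1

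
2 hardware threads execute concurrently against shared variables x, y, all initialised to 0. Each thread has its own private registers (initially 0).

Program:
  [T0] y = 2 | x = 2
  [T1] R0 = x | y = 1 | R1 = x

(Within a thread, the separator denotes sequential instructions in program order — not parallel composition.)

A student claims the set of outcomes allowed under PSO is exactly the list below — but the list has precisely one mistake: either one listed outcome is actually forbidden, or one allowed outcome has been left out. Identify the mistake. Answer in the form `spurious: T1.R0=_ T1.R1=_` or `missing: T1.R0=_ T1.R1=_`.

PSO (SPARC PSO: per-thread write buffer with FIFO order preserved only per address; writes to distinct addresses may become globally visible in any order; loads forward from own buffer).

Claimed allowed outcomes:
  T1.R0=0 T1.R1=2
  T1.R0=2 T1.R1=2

missing: T1.R0=0 T1.R1=0

outcome vector order: (T1.R0,T1.R1)
PSO (3): <0 0>, <0 2>, <2 2>
PSO∖claimed = {<0 0>}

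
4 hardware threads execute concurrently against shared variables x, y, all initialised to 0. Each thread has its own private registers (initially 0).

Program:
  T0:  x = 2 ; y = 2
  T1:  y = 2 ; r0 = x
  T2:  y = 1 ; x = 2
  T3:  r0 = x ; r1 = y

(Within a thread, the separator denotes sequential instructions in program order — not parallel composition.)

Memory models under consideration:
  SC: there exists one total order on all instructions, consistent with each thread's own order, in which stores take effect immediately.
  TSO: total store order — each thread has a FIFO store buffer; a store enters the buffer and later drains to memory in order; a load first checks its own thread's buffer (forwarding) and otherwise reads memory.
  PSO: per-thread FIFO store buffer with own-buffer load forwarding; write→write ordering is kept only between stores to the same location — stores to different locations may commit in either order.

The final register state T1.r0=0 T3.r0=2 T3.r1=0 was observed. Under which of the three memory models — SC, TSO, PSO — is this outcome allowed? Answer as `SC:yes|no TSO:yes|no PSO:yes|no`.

SC:no TSO:yes PSO:yes

outcome vector order: (T1.r0,T3.r0,T3.r1)
SC (11): <0 0 0>; <0 0 1>; <0 0 2>; <0 2 1>; <0 2 2>; <2 0 0>; <2 0 1>; <2 0 2>; <2 2 0>; <2 2 1>; <2 2 2>
TSO (12): <0 0 0>; <0 0 1>; <0 0 2>; <0 2 0>; <0 2 1>; <0 2 2>; <2 0 0>; <2 0 1>; <2 0 2>; <2 2 0>; <2 2 1>; <2 2 2>
PSO (12): <0 0 0>; <0 0 1>; <0 0 2>; <0 2 0>; <0 2 1>; <0 2 2>; <2 0 0>; <2 0 1>; <2 0 2>; <2 2 0>; <2 2 1>; <2 2 2>
target <0 2 0> ∈ {TSO,PSO}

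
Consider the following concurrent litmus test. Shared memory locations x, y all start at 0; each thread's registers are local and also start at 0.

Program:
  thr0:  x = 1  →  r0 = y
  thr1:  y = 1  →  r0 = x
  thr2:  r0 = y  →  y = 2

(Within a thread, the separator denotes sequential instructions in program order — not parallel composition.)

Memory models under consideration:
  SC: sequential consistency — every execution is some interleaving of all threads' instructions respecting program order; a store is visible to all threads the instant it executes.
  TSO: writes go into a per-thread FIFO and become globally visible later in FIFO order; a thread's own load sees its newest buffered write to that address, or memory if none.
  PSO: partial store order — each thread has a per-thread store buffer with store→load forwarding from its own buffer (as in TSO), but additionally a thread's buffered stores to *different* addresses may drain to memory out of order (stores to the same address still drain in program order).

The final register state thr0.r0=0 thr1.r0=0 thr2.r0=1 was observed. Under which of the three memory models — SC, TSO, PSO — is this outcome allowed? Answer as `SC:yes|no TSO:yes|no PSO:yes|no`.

outcome vector order: (thr0.r0,thr1.r0,thr2.r0)
SC (10): <0 1 0> <0 1 1> <1 0 0> <1 0 1> <1 1 0> <1 1 1> <2 0 0> <2 0 1> <2 1 0> <2 1 1>
TSO (12): <0 0 0> <0 0 1> <0 1 0> <0 1 1> <1 0 0> <1 0 1> <1 1 0> <1 1 1> <2 0 0> <2 0 1> <2 1 0> <2 1 1>
PSO (12): <0 0 0> <0 0 1> <0 1 0> <0 1 1> <1 0 0> <1 0 1> <1 1 0> <1 1 1> <2 0 0> <2 0 1> <2 1 0> <2 1 1>
target <0 0 1> ∈ {TSO,PSO}

SC:no TSO:yes PSO:yes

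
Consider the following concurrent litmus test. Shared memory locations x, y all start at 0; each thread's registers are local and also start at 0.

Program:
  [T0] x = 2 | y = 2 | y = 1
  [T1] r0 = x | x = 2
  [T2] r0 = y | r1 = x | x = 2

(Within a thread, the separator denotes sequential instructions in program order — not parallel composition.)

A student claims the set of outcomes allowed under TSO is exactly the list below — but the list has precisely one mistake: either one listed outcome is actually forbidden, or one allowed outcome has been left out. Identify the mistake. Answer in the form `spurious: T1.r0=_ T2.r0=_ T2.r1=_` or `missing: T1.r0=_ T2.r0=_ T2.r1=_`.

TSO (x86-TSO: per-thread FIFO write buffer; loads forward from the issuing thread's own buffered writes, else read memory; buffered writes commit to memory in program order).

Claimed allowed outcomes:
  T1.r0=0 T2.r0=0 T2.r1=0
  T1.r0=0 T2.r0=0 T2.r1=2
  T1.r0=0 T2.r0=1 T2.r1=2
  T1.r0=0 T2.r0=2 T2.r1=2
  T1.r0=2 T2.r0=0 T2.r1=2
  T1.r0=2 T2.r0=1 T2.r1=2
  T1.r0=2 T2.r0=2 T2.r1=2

outcome vector order: (T1.r0,T2.r0,T2.r1)
TSO: 8 outcomes — {<0 0 0> <0 0 2> <0 1 2> <0 2 2> <2 0 0> <2 0 2> <2 1 2> <2 2 2>}
TSO∖claimed = {<2 0 0>}

missing: T1.r0=2 T2.r0=0 T2.r1=0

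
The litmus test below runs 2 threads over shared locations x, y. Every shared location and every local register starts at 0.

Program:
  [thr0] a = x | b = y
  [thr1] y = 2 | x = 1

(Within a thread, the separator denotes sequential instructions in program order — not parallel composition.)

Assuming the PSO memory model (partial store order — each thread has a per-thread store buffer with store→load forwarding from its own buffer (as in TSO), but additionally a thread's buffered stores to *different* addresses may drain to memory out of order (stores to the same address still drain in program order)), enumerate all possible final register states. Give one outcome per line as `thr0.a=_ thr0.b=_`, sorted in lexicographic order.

outcome vector order: (thr0.a,thr0.b)
|PSO outcomes| = 4

thr0.a=0 thr0.b=0
thr0.a=0 thr0.b=2
thr0.a=1 thr0.b=0
thr0.a=1 thr0.b=2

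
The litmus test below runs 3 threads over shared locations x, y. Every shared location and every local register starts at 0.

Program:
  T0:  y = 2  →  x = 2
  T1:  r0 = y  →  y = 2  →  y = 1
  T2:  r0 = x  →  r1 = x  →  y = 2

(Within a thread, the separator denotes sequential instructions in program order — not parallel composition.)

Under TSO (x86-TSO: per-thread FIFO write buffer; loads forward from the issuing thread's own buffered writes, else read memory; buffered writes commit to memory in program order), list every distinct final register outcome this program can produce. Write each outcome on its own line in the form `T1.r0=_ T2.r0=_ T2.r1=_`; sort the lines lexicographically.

T1.r0=0 T2.r0=0 T2.r1=0
T1.r0=0 T2.r0=0 T2.r1=2
T1.r0=0 T2.r0=2 T2.r1=2
T1.r0=2 T2.r0=0 T2.r1=0
T1.r0=2 T2.r0=0 T2.r1=2
T1.r0=2 T2.r0=2 T2.r1=2

outcome vector order: (T1.r0,T2.r0,T2.r1)
|TSO outcomes| = 6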